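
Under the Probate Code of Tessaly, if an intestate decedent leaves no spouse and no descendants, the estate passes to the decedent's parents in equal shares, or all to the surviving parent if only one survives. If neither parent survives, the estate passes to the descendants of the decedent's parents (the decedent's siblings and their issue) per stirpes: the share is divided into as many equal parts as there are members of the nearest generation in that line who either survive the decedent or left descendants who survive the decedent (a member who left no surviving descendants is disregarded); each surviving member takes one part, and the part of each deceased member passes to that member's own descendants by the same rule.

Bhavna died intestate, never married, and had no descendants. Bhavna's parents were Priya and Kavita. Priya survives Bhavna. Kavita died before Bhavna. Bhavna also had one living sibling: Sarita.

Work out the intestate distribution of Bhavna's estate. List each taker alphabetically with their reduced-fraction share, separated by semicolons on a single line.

Priya 1

Only one parent, Priya, survives, so Priya takes the entire estate. The siblings take nothing because a surviving parent has priority.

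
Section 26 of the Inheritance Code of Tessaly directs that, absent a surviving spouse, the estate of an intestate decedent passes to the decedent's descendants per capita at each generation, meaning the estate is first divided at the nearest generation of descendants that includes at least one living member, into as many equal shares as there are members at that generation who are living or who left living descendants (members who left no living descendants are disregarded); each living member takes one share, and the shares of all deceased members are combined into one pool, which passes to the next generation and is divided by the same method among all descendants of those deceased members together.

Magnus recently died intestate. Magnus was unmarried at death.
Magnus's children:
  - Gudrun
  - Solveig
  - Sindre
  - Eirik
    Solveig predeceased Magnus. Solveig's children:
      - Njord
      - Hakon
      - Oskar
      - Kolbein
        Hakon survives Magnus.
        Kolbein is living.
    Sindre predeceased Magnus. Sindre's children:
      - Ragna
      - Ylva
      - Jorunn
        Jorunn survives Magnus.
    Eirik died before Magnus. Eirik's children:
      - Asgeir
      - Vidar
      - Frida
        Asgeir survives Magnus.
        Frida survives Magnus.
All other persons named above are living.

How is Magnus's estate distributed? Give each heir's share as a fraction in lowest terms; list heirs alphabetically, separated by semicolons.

There is no surviving spouse, so the entire estate passes to Magnus's descendants per capita at each generation.
At generation 1 (Gudrun, Solveig, Sindre, Eirik) there are 4 shares of (1)/4 = 1/4 each.
Living: Gudrun — each takes 1/4.
Deceased: Solveig, Sindre, and Eirik. Their combined 3/4 is pooled and carried to generation 2.
At generation 2 (Njord, Hakon, Oskar, Kolbein, Ragna, Ylva, Jorunn, Asgeir, Vidar, Frida) there are 10 shares of (3/4)/10 = 3/40 each.
Living: Njord, Hakon, Oskar, Kolbein, Ragna, Ylva, Jorunn, Asgeir, Vidar, and Frida — each takes 3/40.

Asgeir 3/40; Frida 3/40; Gudrun 1/4; Hakon 3/40; Jorunn 3/40; Kolbein 3/40; Njord 3/40; Oskar 3/40; Ragna 3/40; Vidar 3/40; Ylva 3/40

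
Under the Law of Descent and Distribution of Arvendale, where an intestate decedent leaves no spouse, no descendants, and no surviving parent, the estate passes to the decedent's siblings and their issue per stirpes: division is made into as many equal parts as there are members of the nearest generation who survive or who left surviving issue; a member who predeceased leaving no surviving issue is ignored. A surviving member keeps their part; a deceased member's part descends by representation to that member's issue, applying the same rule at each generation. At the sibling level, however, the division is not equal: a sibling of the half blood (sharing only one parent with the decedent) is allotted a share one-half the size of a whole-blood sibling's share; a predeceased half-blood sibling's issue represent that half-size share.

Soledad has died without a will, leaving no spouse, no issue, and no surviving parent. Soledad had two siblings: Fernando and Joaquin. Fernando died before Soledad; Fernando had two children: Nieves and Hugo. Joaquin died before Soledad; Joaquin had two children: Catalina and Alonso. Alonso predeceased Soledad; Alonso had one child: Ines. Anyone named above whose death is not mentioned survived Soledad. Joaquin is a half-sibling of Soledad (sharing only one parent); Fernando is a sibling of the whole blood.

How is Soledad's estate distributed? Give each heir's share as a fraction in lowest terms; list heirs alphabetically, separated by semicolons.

No spouse, descendants, or parent survives, so the estate passes to Soledad's siblings per stirpes.
Half-blood siblings count for one-half the weight of whole-blood siblings at the initial division.
Dividing 1 in proportion to weights (total weight 3/2): Fernando (weight 1) → 2/3; Joaquin (weight 1/2) → 1/3.
Fernando predeceased; the 2/3 allotted to Fernando's branch passes to Fernando's issue by representation.
The 2/3 is divided into 2 equal shares of 1/3 among Nieves, Hugo.
Nieves is living and takes 1/3.
Hugo is living and takes 1/3.
Joaquin predeceased; the 1/3 allotted to Joaquin's branch passes to Joaquin's issue by representation.
The 1/3 is divided into 2 equal shares of 1/6 among Catalina, Alonso.
Catalina is living and takes 1/6.
Alonso predeceased; the 1/6 allotted to Alonso's branch passes to Alonso's issue by representation.
Ines is the sole taker at this level and receives the full 1/6.

Catalina 1/6; Hugo 1/3; Ines 1/6; Nieves 1/3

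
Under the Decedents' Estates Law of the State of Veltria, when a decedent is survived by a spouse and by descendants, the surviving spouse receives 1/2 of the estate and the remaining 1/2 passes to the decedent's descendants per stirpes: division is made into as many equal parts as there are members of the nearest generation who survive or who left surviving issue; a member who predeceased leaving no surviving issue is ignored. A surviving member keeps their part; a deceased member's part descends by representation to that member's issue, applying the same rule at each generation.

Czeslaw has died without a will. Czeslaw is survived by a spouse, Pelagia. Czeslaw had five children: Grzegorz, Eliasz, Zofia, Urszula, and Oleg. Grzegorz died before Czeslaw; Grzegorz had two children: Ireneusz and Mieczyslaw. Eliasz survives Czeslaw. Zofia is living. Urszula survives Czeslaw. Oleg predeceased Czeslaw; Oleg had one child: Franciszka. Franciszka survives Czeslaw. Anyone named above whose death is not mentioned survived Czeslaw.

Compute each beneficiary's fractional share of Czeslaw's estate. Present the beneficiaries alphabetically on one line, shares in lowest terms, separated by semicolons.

Eliasz 1/10; Franciszka 1/10; Ireneusz 1/20; Mieczyslaw 1/20; Pelagia 1/2; Urszula 1/10; Zofia 1/10

Pelagia, as surviving spouse, takes 1/2.
The remaining 1/2 passes to Czeslaw's descendants per stirpes.
The 1/2 is divided into 5 equal shares of 1/10 among Grzegorz, Eliasz, Zofia, Urszula, Oleg.
Grzegorz predeceased; the 1/10 allotted to Grzegorz's branch passes to Grzegorz's issue by representation.
The 1/10 is divided into 2 equal shares of 1/20 among Ireneusz, Mieczyslaw.
Ireneusz is living and takes 1/20.
Mieczyslaw is living and takes 1/20.
Eliasz is living and takes 1/10.
Zofia is living and takes 1/10.
Urszula is living and takes 1/10.
Oleg predeceased; the 1/10 allotted to Oleg's branch passes to Oleg's issue by representation.
Franciszka is the sole taker at this level and receives the full 1/10.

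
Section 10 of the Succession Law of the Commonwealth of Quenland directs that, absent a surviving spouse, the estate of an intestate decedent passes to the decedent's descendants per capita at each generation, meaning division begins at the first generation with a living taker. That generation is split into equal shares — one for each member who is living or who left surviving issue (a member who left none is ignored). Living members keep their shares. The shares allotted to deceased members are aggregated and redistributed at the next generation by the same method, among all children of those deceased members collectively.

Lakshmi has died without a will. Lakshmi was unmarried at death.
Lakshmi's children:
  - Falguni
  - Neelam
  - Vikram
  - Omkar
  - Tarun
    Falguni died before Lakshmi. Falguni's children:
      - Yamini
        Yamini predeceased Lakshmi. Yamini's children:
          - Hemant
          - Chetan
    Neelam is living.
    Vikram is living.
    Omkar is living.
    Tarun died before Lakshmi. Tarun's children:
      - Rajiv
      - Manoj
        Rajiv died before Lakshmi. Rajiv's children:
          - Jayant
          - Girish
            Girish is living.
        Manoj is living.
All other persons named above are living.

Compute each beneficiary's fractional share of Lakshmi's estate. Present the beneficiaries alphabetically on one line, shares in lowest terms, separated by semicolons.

There is no surviving spouse, so the entire estate passes to Lakshmi's descendants per capita at each generation.
At generation 1 (Falguni, Neelam, Vikram, Omkar, Tarun) there are 5 shares of (1)/5 = 1/5 each.
Living: Neelam, Vikram, and Omkar — each takes 1/5.
Deceased: Falguni and Tarun. Their combined 2/5 is pooled and carried to generation 2.
At generation 2 (Yamini, Rajiv, Manoj) there are 3 shares of (2/5)/3 = 2/15 each.
Living: Manoj — each takes 2/15.
Deceased: Yamini and Rajiv. Their combined 4/15 is pooled and carried to generation 3.
At generation 3 (Hemant, Chetan, Jayant, Girish) there are 4 shares of (4/15)/4 = 1/15 each.
Living: Hemant, Chetan, Jayant, and Girish — each takes 1/15.

Chetan 1/15; Girish 1/15; Hemant 1/15; Jayant 1/15; Manoj 2/15; Neelam 1/5; Omkar 1/5; Vikram 1/5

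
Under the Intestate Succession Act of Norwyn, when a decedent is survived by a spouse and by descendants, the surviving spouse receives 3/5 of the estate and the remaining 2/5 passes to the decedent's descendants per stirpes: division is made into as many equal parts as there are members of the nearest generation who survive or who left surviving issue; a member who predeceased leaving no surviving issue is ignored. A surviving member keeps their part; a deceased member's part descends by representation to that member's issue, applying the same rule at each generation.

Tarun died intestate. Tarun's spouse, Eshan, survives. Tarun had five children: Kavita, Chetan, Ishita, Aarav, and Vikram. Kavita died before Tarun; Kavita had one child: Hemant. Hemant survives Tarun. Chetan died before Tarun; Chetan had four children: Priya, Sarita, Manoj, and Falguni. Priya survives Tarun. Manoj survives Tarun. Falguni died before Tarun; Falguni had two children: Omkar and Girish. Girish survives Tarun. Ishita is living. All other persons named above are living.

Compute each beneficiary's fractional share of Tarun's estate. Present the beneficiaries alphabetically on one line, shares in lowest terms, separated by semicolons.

Eshan, as surviving spouse, takes 3/5.
The remaining 2/5 passes to Tarun's descendants per stirpes.
The 2/5 is divided into 5 equal shares of 2/25 among Kavita, Chetan, Ishita, Aarav, Vikram.
Kavita predeceased; the 2/25 allotted to Kavita's branch passes to Kavita's issue by representation.
Hemant is the sole taker at this level and receives the full 2/25.
Chetan predeceased; the 2/25 allotted to Chetan's branch passes to Chetan's issue by representation.
The 2/25 is divided into 4 equal shares of 1/50 among Priya, Sarita, Manoj, Falguni.
Priya is living and takes 1/50.
Sarita is living and takes 1/50.
Manoj is living and takes 1/50.
Falguni predeceased; the 1/50 allotted to Falguni's branch passes to Falguni's issue by representation.
The 1/50 is divided into 2 equal shares of 1/100 among Omkar, Girish.
Omkar is living and takes 1/100.
Girish is living and takes 1/100.
Ishita is living and takes 2/25.
Aarav is living and takes 2/25.
Vikram is living and takes 2/25.

Aarav 2/25; Eshan 3/5; Girish 1/100; Hemant 2/25; Ishita 2/25; Manoj 1/50; Omkar 1/100; Priya 1/50; Sarita 1/50; Vikram 2/25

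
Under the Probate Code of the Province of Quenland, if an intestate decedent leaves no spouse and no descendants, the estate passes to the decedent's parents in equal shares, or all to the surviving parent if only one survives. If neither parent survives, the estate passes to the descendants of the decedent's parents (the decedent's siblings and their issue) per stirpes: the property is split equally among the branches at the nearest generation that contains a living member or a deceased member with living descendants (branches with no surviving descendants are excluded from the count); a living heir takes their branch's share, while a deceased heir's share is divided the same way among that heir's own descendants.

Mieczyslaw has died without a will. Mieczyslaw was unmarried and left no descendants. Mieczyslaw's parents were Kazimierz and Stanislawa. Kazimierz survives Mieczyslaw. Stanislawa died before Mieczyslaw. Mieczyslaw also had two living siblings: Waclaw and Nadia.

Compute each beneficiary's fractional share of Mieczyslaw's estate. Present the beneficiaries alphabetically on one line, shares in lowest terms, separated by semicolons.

Kazimierz 1

Only one parent, Kazimierz, survives, so Kazimierz takes the entire estate. The siblings take nothing because a surviving parent has priority.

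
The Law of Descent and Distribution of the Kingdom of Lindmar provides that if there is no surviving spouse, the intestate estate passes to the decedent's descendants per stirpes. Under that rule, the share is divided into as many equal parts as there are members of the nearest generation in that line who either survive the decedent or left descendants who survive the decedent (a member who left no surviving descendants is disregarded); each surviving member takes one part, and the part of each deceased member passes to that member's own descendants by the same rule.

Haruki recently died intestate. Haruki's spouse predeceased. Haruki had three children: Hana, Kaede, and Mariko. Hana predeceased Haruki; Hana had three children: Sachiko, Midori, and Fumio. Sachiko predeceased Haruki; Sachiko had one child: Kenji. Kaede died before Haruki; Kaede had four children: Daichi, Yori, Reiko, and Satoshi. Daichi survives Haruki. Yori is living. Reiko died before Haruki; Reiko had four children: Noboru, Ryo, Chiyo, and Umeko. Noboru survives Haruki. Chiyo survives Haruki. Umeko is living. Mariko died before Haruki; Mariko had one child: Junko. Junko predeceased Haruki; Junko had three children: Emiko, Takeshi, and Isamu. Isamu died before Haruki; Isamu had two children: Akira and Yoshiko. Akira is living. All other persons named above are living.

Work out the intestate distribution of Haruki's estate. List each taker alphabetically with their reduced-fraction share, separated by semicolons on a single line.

There is no surviving spouse, so the entire estate passes to Haruki's descendants per stirpes.
The estate is divided into 3 equal shares of 1/3 among Hana, Kaede, Mariko.
Hana predeceased; the 1/3 allotted to Hana's branch passes to Hana's issue by representation.
The 1/3 is divided into 3 equal shares of 1/9 among Sachiko, Midori, Fumio.
Sachiko predeceased; the 1/9 allotted to Sachiko's branch passes to Sachiko's issue by representation.
Kenji is the sole taker at this level and receives the full 1/9.
Midori is living and takes 1/9.
Fumio is living and takes 1/9.
Kaede predeceased; the 1/3 allotted to Kaede's branch passes to Kaede's issue by representation.
The 1/3 is divided into 4 equal shares of 1/12 among Daichi, Yori, Reiko, Satoshi.
Daichi is living and takes 1/12.
Yori is living and takes 1/12.
Reiko predeceased; the 1/12 allotted to Reiko's branch passes to Reiko's issue by representation.
The 1/12 is divided into 4 equal shares of 1/48 among Noboru, Ryo, Chiyo, Umeko.
Noboru is living and takes 1/48.
Ryo is living and takes 1/48.
Chiyo is living and takes 1/48.
Umeko is living and takes 1/48.
Satoshi is living and takes 1/12.
Mariko predeceased; the 1/3 allotted to Mariko's branch passes to Mariko's issue by representation.
Junko's line is the sole branch at this level, so the full 1/3 passes to Junko's issue by representation.
The 1/3 is divided into 3 equal shares of 1/9 among Emiko, Takeshi, Isamu.
Emiko is living and takes 1/9.
Takeshi is living and takes 1/9.
Isamu predeceased; the 1/9 allotted to Isamu's branch passes to Isamu's issue by representation.
The 1/9 is divided into 2 equal shares of 1/18 among Akira, Yoshiko.
Akira is living and takes 1/18.
Yoshiko is living and takes 1/18.

Akira 1/18; Chiyo 1/48; Daichi 1/12; Emiko 1/9; Fumio 1/9; Kenji 1/9; Midori 1/9; Noboru 1/48; Ryo 1/48; Satoshi 1/12; Takeshi 1/9; Umeko 1/48; Yori 1/12; Yoshiko 1/18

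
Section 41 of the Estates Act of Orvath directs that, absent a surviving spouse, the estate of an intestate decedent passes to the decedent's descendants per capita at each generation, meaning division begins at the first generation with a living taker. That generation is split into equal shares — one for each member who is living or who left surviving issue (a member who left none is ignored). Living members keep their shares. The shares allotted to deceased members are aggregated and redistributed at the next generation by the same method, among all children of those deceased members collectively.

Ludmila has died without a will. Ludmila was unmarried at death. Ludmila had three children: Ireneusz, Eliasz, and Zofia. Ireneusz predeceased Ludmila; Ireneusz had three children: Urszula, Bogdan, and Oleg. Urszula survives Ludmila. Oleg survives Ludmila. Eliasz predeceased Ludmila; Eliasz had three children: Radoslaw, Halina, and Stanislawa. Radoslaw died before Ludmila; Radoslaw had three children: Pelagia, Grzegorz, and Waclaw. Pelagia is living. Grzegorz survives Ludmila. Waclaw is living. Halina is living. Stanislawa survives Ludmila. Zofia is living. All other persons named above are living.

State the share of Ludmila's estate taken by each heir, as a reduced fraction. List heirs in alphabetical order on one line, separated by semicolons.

There is no surviving spouse, so the entire estate passes to Ludmila's descendants per capita at each generation.
At generation 1 (Ireneusz, Eliasz, Zofia) there are 3 shares of (1)/3 = 1/3 each.
Living: Zofia — each takes 1/3.
Deceased: Ireneusz and Eliasz. Their combined 2/3 is pooled and carried to generation 2.
At generation 2 (Urszula, Bogdan, Oleg, Radoslaw, Halina, Stanislawa) there are 6 shares of (2/3)/6 = 1/9 each.
Living: Urszula, Bogdan, Oleg, Halina, and Stanislawa — each takes 1/9.
Deceased: Radoslaw. That 1/9 share is carried to generation 3.
At generation 3 (Pelagia, Grzegorz, Waclaw) there are 3 shares of (1/9)/3 = 1/27 each.
Living: Pelagia, Grzegorz, and Waclaw — each takes 1/27.

Bogdan 1/9; Grzegorz 1/27; Halina 1/9; Oleg 1/9; Pelagia 1/27; Stanislawa 1/9; Urszula 1/9; Waclaw 1/27; Zofia 1/3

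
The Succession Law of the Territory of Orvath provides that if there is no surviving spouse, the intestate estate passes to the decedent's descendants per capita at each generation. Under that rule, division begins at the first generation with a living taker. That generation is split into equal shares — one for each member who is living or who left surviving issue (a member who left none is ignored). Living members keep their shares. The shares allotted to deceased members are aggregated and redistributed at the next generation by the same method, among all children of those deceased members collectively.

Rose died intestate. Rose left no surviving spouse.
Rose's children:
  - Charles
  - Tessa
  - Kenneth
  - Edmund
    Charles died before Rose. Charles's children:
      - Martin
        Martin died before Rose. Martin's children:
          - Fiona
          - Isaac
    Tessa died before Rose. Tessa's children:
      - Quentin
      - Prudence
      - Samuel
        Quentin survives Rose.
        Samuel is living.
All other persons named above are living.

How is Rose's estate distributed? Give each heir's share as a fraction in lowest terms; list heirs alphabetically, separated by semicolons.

Edmund 1/4; Fiona 1/16; Isaac 1/16; Kenneth 1/4; Prudence 1/8; Quentin 1/8; Samuel 1/8

There is no surviving spouse, so the entire estate passes to Rose's descendants per capita at each generation.
At generation 1 (Charles, Tessa, Kenneth, Edmund) there are 4 shares of (1)/4 = 1/4 each.
Living: Kenneth and Edmund — each takes 1/4.
Deceased: Charles and Tessa. Their combined 1/2 is pooled and carried to generation 2.
At generation 2 (Martin, Quentin, Prudence, Samuel) there are 4 shares of (1/2)/4 = 1/8 each.
Living: Quentin, Prudence, and Samuel — each takes 1/8.
Deceased: Martin. That 1/8 share is carried to generation 3.
At generation 3 (Fiona, Isaac) there are 2 shares of (1/8)/2 = 1/16 each.
Living: Fiona and Isaac — each takes 1/16.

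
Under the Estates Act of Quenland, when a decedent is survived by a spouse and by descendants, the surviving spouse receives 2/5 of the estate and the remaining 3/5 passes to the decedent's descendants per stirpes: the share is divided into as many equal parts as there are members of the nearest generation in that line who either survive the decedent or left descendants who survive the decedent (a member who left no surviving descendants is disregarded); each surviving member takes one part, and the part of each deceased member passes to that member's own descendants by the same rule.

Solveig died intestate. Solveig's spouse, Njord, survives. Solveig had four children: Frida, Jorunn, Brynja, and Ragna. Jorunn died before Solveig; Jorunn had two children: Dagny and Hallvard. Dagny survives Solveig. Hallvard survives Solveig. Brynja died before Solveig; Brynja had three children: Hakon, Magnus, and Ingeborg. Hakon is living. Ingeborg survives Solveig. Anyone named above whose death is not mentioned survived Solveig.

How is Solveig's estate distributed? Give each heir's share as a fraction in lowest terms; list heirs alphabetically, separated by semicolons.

Dagny 3/40; Frida 3/20; Hakon 1/20; Hallvard 3/40; Ingeborg 1/20; Magnus 1/20; Njord 2/5; Ragna 3/20

Njord, as surviving spouse, takes 2/5.
The remaining 3/5 passes to Solveig's descendants per stirpes.
The 3/5 is divided into 4 equal shares of 3/20 among Frida, Jorunn, Brynja, Ragna.
Frida is living and takes 3/20.
Jorunn predeceased; the 3/20 allotted to Jorunn's branch passes to Jorunn's issue by representation.
The 3/20 is divided into 2 equal shares of 3/40 among Dagny, Hallvard.
Dagny is living and takes 3/40.
Hallvard is living and takes 3/40.
Brynja predeceased; the 3/20 allotted to Brynja's branch passes to Brynja's issue by representation.
The 3/20 is divided into 3 equal shares of 1/20 among Hakon, Magnus, Ingeborg.
Hakon is living and takes 1/20.
Magnus is living and takes 1/20.
Ingeborg is living and takes 1/20.
Ragna is living and takes 3/20.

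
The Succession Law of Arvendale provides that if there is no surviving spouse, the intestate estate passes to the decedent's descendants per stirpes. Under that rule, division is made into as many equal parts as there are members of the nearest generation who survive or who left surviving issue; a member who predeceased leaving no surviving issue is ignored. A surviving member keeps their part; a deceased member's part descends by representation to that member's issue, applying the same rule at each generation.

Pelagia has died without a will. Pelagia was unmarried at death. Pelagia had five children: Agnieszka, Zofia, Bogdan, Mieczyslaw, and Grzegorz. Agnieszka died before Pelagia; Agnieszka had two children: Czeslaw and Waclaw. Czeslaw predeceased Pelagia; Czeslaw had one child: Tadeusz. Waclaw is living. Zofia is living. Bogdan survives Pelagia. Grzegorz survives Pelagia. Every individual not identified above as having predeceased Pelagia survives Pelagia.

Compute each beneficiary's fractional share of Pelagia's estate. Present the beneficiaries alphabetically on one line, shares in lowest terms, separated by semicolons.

There is no surviving spouse, so the entire estate passes to Pelagia's descendants per stirpes.
The estate is divided into 5 equal shares of 1/5 among Agnieszka, Zofia, Bogdan, Mieczyslaw, Grzegorz.
Agnieszka predeceased; the 1/5 allotted to Agnieszka's branch passes to Agnieszka's issue by representation.
The 1/5 is divided into 2 equal shares of 1/10 among Czeslaw, Waclaw.
Czeslaw predeceased; the 1/10 allotted to Czeslaw's branch passes to Czeslaw's issue by representation.
Tadeusz is the sole taker at this level and receives the full 1/10.
Waclaw is living and takes 1/10.
Zofia is living and takes 1/5.
Bogdan is living and takes 1/5.
Mieczyslaw is living and takes 1/5.
Grzegorz is living and takes 1/5.

Bogdan 1/5; Grzegorz 1/5; Mieczyslaw 1/5; Tadeusz 1/10; Waclaw 1/10; Zofia 1/5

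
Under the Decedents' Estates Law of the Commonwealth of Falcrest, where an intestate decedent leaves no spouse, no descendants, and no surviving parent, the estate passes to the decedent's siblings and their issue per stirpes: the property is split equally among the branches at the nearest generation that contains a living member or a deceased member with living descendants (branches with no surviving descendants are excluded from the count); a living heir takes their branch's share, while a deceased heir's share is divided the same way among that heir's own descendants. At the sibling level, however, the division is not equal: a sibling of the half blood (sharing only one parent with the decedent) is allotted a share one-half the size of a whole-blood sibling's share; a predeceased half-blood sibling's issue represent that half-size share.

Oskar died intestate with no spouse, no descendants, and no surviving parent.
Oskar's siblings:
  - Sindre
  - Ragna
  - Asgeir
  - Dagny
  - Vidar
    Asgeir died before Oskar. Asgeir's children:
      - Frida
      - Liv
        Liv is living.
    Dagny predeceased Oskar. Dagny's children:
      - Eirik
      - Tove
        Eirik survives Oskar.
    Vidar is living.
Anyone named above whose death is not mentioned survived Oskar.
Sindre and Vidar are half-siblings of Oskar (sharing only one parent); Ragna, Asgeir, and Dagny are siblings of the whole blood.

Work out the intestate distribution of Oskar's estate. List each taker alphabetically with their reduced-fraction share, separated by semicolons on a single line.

No spouse, descendants, or parent survives, so the estate passes to Oskar's siblings per stirpes.
Half-blood siblings count for one-half the weight of whole-blood siblings at the initial division.
Dividing 1 in proportion to weights (total weight 4): Sindre (weight 1/2) → 1/8; Ragna (weight 1) → 1/4; Asgeir (weight 1) → 1/4; Dagny (weight 1) → 1/4; Vidar (weight 1/2) → 1/8.
Sindre is living and takes 1/8.
Ragna is living and takes 1/4.
Asgeir predeceased; the 1/4 allotted to Asgeir's branch passes to Asgeir's issue by representation.
The 1/4 is divided into 2 equal shares of 1/8 among Frida, Liv.
Frida is living and takes 1/8.
Liv is living and takes 1/8.
Dagny predeceased; the 1/4 allotted to Dagny's branch passes to Dagny's issue by representation.
The 1/4 is divided into 2 equal shares of 1/8 among Eirik, Tove.
Eirik is living and takes 1/8.
Tove is living and takes 1/8.
Vidar is living and takes 1/8.

Eirik 1/8; Frida 1/8; Liv 1/8; Ragna 1/4; Sindre 1/8; Tove 1/8; Vidar 1/8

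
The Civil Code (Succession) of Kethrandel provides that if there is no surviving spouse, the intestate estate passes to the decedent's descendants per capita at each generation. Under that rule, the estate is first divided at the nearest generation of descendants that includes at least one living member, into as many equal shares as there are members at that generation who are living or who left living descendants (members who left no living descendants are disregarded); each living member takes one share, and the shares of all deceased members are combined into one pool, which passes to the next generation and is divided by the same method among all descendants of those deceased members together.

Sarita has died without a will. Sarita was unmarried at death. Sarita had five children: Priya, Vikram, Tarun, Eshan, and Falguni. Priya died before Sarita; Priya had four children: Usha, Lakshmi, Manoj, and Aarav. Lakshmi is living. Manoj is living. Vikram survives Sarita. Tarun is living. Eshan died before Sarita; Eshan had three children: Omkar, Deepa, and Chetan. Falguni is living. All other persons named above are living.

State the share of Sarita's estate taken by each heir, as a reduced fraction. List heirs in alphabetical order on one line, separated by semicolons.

Aarav 2/35; Chetan 2/35; Deepa 2/35; Falguni 1/5; Lakshmi 2/35; Manoj 2/35; Omkar 2/35; Tarun 1/5; Usha 2/35; Vikram 1/5

There is no surviving spouse, so the entire estate passes to Sarita's descendants per capita at each generation.
At generation 1 (Priya, Vikram, Tarun, Eshan, Falguni) there are 5 shares of (1)/5 = 1/5 each.
Living: Vikram, Tarun, and Falguni — each takes 1/5.
Deceased: Priya and Eshan. Their combined 2/5 is pooled and carried to generation 2.
At generation 2 (Usha, Lakshmi, Manoj, Aarav, Omkar, Deepa, Chetan) there are 7 shares of (2/5)/7 = 2/35 each.
Living: Usha, Lakshmi, Manoj, Aarav, Omkar, Deepa, and Chetan — each takes 2/35.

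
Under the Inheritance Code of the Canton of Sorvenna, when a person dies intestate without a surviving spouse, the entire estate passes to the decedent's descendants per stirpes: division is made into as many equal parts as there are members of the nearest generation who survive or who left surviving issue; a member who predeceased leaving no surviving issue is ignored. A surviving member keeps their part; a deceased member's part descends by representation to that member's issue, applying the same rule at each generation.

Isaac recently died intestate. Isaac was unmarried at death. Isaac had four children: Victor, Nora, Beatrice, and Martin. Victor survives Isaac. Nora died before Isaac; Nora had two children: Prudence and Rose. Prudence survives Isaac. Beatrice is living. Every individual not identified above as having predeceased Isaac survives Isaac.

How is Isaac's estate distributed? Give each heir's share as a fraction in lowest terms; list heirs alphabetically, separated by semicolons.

Beatrice 1/4; Martin 1/4; Prudence 1/8; Rose 1/8; Victor 1/4

There is no surviving spouse, so the entire estate passes to Isaac's descendants per stirpes.
The estate is divided into 4 equal shares of 1/4 among Victor, Nora, Beatrice, Martin.
Victor is living and takes 1/4.
Nora predeceased; the 1/4 allotted to Nora's branch passes to Nora's issue by representation.
The 1/4 is divided into 2 equal shares of 1/8 among Prudence, Rose.
Prudence is living and takes 1/8.
Rose is living and takes 1/8.
Beatrice is living and takes 1/4.
Martin is living and takes 1/4.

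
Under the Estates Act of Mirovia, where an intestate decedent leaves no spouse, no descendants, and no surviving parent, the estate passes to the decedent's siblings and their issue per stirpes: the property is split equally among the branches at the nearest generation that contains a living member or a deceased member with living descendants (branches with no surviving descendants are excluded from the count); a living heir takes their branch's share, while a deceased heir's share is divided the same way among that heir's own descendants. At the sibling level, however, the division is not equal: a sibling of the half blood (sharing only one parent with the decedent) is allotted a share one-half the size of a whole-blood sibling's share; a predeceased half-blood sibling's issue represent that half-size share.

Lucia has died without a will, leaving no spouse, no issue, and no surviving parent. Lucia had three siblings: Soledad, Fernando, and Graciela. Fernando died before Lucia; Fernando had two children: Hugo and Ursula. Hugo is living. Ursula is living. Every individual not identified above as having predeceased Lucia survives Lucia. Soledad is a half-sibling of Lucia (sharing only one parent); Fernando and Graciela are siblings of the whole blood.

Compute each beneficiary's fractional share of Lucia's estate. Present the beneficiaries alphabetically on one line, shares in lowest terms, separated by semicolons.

Graciela 2/5; Hugo 1/5; Soledad 1/5; Ursula 1/5

No spouse, descendants, or parent survives, so the estate passes to Lucia's siblings per stirpes.
Half-blood siblings count for one-half the weight of whole-blood siblings at the initial division.
Dividing 1 in proportion to weights (total weight 5/2): Soledad (weight 1/2) → 1/5; Fernando (weight 1) → 2/5; Graciela (weight 1) → 2/5.
Soledad is living and takes 1/5.
Fernando predeceased; the 2/5 allotted to Fernando's branch passes to Fernando's issue by representation.
The 2/5 is divided into 2 equal shares of 1/5 among Hugo, Ursula.
Hugo is living and takes 1/5.
Ursula is living and takes 1/5.
Graciela is living and takes 2/5.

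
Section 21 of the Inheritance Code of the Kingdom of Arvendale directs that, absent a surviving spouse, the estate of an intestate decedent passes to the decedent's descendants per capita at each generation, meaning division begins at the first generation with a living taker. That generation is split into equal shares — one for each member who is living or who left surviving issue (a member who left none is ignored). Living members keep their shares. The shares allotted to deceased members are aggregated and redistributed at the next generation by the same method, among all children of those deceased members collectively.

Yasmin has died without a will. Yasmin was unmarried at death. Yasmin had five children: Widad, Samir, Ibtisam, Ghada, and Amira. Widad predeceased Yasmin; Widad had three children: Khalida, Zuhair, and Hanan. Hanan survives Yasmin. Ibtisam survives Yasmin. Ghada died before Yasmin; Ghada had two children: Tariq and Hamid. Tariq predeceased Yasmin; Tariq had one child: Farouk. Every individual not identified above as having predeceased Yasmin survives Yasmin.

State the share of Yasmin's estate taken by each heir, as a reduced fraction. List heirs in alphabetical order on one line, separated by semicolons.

There is no surviving spouse, so the entire estate passes to Yasmin's descendants per capita at each generation.
At generation 1 (Widad, Samir, Ibtisam, Ghada, Amira) there are 5 shares of (1)/5 = 1/5 each.
Living: Samir, Ibtisam, and Amira — each takes 1/5.
Deceased: Widad and Ghada. Their combined 2/5 is pooled and carried to generation 2.
At generation 2 (Khalida, Zuhair, Hanan, Tariq, Hamid) there are 5 shares of (2/5)/5 = 2/25 each.
Living: Khalida, Zuhair, Hanan, and Hamid — each takes 2/25.
Deceased: Tariq. That 2/25 share is carried to generation 3.
At generation 3 (Farouk) there are 1 shares of (2/25)/1 = 2/25 each.
Living: Farouk — each takes 2/25.

Amira 1/5; Farouk 2/25; Hamid 2/25; Hanan 2/25; Ibtisam 1/5; Khalida 2/25; Samir 1/5; Zuhair 2/25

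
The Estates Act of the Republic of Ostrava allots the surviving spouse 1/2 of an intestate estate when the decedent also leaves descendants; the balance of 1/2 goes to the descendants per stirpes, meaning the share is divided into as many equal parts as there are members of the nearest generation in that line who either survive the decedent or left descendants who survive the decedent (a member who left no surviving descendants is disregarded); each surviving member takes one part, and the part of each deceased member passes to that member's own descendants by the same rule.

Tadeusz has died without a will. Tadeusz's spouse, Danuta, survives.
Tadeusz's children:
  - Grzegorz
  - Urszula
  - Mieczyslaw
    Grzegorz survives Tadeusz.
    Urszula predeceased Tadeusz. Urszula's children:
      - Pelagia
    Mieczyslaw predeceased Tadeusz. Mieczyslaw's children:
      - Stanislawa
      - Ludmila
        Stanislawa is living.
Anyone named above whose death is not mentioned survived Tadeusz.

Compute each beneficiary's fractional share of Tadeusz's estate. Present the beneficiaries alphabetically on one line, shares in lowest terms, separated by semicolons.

Danuta 1/2; Grzegorz 1/6; Ludmila 1/12; Pelagia 1/6; Stanislawa 1/12

Danuta, as surviving spouse, takes 1/2.
The remaining 1/2 passes to Tadeusz's descendants per stirpes.
The 1/2 is divided into 3 equal shares of 1/6 among Grzegorz, Urszula, Mieczyslaw.
Grzegorz is living and takes 1/6.
Urszula predeceased; the 1/6 allotted to Urszula's branch passes to Urszula's issue by representation.
Pelagia is the sole taker at this level and receives the full 1/6.
Mieczyslaw predeceased; the 1/6 allotted to Mieczyslaw's branch passes to Mieczyslaw's issue by representation.
The 1/6 is divided into 2 equal shares of 1/12 among Stanislawa, Ludmila.
Stanislawa is living and takes 1/12.
Ludmila is living and takes 1/12.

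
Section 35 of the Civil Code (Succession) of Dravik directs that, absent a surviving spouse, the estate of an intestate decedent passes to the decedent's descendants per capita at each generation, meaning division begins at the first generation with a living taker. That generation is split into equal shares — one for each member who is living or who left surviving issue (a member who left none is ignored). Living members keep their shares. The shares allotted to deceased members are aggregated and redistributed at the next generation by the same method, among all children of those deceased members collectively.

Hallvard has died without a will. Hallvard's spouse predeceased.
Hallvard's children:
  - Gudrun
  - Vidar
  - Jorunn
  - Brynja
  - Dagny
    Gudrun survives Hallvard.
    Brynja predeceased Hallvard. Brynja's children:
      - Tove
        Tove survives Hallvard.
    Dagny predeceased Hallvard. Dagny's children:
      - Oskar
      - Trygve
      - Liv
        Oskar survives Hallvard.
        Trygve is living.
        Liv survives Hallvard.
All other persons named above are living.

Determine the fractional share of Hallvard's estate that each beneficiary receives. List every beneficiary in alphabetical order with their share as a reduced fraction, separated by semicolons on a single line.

Gudrun 1/5; Jorunn 1/5; Liv 1/10; Oskar 1/10; Tove 1/10; Trygve 1/10; Vidar 1/5

There is no surviving spouse, so the entire estate passes to Hallvard's descendants per capita at each generation.
At generation 1 (Gudrun, Vidar, Jorunn, Brynja, Dagny) there are 5 shares of (1)/5 = 1/5 each.
Living: Gudrun, Vidar, and Jorunn — each takes 1/5.
Deceased: Brynja and Dagny. Their combined 2/5 is pooled and carried to generation 2.
At generation 2 (Tove, Oskar, Trygve, Liv) there are 4 shares of (2/5)/4 = 1/10 each.
Living: Tove, Oskar, Trygve, and Liv — each takes 1/10.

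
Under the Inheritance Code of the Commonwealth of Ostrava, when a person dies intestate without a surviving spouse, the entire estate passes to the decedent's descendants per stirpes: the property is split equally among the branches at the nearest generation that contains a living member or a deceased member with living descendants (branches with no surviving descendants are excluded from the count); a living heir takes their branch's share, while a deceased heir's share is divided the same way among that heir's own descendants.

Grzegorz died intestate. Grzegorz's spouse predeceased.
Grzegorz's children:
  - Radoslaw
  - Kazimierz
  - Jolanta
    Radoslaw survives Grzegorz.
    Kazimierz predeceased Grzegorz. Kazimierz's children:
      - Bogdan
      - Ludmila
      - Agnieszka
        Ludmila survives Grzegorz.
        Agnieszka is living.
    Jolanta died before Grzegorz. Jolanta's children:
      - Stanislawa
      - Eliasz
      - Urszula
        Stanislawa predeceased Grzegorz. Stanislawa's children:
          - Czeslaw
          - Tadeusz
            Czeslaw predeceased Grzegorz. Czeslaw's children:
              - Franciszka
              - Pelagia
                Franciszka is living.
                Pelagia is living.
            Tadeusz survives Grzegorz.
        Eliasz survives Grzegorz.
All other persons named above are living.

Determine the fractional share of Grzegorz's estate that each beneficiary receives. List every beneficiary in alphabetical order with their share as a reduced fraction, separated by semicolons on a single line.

There is no surviving spouse, so the entire estate passes to Grzegorz's descendants per stirpes.
The estate is divided into 3 equal shares of 1/3 among Radoslaw, Kazimierz, Jolanta.
Radoslaw is living and takes 1/3.
Kazimierz predeceased; the 1/3 allotted to Kazimierz's branch passes to Kazimierz's issue by representation.
The 1/3 is divided into 3 equal shares of 1/9 among Bogdan, Ludmila, Agnieszka.
Bogdan is living and takes 1/9.
Ludmila is living and takes 1/9.
Agnieszka is living and takes 1/9.
Jolanta predeceased; the 1/3 allotted to Jolanta's branch passes to Jolanta's issue by representation.
The 1/3 is divided into 3 equal shares of 1/9 among Stanislawa, Eliasz, Urszula.
Stanislawa predeceased; the 1/9 allotted to Stanislawa's branch passes to Stanislawa's issue by representation.
The 1/9 is divided into 2 equal shares of 1/18 among Czeslaw, Tadeusz.
Czeslaw predeceased; the 1/18 allotted to Czeslaw's branch passes to Czeslaw's issue by representation.
The 1/18 is divided into 2 equal shares of 1/36 among Franciszka, Pelagia.
Franciszka is living and takes 1/36.
Pelagia is living and takes 1/36.
Tadeusz is living and takes 1/18.
Eliasz is living and takes 1/9.
Urszula is living and takes 1/9.

Agnieszka 1/9; Bogdan 1/9; Eliasz 1/9; Franciszka 1/36; Ludmila 1/9; Pelagia 1/36; Radoslaw 1/3; Tadeusz 1/18; Urszula 1/9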